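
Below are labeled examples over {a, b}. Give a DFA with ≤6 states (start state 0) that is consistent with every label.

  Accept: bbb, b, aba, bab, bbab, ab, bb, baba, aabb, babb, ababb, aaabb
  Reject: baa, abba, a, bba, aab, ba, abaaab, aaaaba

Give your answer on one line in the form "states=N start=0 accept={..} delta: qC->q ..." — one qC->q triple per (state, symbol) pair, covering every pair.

states=4 start=0 accept={0,3} delta: 0a->1 0b->0 1a->2 1b->3 2a->1 2b->1 3a->0 3b->0

State merging on the prefix tree: take the shortest (then alphabetical) example prefix whose next move is undefined and point that move at state 0, else 1, else 2, ...; a target is out if some Accept/Reject pair would then sit in one state with the same input left (inseparable). If every existing state is out, open a new one.
a: 0a undefined. 0a->0: no, b/aab meet in 0 with "b" left. Open state 1: 0a->1.
b: 0b undefined. 0b->0: ok.
aa: 1a undefined. 1a->0: no, bbb/baa meet in 0. 1a->1: no, aba/aaaaba meet in 1 with "ba" left. Open state 2: 1a->2.
ab: 1b undefined. 1b->0: no, aba/abba meet in 1. 1b->1: no, aba/baa meet in 2. 1b->2: no, bab/baa meet in 2. Open state 3: 1b->3.
aaa: 2a undefined. 2a->0: no, aba/aaaaba meet in 3 with "a" left. 2a->1: ok.
aab: 2b undefined. 2b->0: no, bbb/aab meet in 0. 2b->1: ok.
aba: 3a undefined. 3a->0: ok.
abb: 3b undefined. 3b->0: ok.
All examples now run through 4 states with every (state, symbol) defined. Accept strings end in {0,3}, Reject strings end in {1,2}; accept={0,3}.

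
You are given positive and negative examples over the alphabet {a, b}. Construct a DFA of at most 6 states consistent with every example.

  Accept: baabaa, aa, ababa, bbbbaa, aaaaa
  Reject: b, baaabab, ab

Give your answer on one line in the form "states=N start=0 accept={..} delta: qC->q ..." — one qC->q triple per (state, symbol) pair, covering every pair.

states=2 start=0 accept={0} delta: 0a->0 0b->1 1a->0 1b->0

Grow the machine one transition at a time. Run the examples from 0; the earliest place one falls off (shortest prefix, ties alphabetical) gets sent to the lowest-numbered state that keeps every Accept/Reject pair distinguishable — a pair clashes when both reach the same state with identical unread suffix — and to a fresh state only if none does.
a: 0a undefined. 0a->0: ok.
b: 0b undefined. 0b->0: no, baabaa/b meet in 0. Open state 1: 0b->1.
ba: 1a undefined. 1a->0: ok.
bb: 1b undefined. 1b->0: ok.
All examples now run through 2 states with every (state, symbol) defined. Accept strings end in {0}, Reject strings end in {1}; accept={0}.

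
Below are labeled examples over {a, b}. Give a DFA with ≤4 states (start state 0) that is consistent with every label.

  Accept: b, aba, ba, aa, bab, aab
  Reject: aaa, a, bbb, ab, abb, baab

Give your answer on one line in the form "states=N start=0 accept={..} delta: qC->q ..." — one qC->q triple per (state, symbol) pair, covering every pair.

states=3 start=0 accept={0,2} delta: 0a->1 0b->2 1a->0 1b->1 2a->0 2b->1

Fold the examples into a partial DFA from state 0: repeatedly fix the first undefined (state, symbol) met by the shortest-then-alphabetical prefix, trying targets in increasing order and rejecting any under which an Accept and a Reject string meet in one state with the same remainder; add a state when all current targets are rejected. Accepting states are where Accept strings end.
a: 0a undefined. 0a->0: no, b/ab meet in 0 with "b" left. Open state 1: 0a->1.
b: 0b undefined. 0b->0: no, b/bbb meet in 0. 0b->1: no, b/a meet in 1. Open state 2: 0b->2.
aa: 1a undefined. 1a->0: ok.
ab: 1b undefined. 1b->0: no, b/abb meet in 2. 1b->1: ok.
ba: 2a undefined. 2a->0: ok.
bb: 2b undefined. 2b->0: no, b/bbb meet in 2. 2b->1: ok.
All examples now run through 3 states with every (state, symbol) defined. Accept strings end in {0,2}, Reject strings end in {1}; accept={0,2}.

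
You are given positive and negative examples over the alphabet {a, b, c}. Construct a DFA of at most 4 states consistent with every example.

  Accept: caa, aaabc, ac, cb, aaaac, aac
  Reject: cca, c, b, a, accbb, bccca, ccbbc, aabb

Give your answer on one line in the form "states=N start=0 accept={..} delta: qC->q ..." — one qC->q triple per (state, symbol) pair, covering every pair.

State merging on the prefix tree: take the shortest (then alphabetical) example prefix whose next move is undefined and point that move at state 0, else 1, else 2, ...; a target is out if some Accept/Reject pair would then sit in one state with the same input left (inseparable). If every existing state is out, open a new one.
a: 0a undefined. 0a->0: no, ac/c meet in 0 with "c" left. Open state 1: 0a->1.
b: 0b undefined. 0b->0: ok.
c: 0c undefined. 0c->0: no, cb/c meet in 0. 0c->1: ok.
aa: 1a undefined. 1a->0: no, caa/c meet in 1. 1a->1: no, caa/c meet in 1. Open state 2: 1a->2.
ac: 1c undefined. 1c->0: no, ac/b meet in 0. 1c->1: no, ac/c meet in 1. 1c->2: no, caa/cca meet in 2 with "a" left. Open state 3: 1c->3.
cb: 1b undefined. 1b->0: no, cb/b meet in 0. 1b->1: no, cb/c meet in 1. 1b->2: ok.
aaa: 2a undefined. 2a->0: no, caa/b meet in 0. 2a->1: no, caa/c meet in 1. 2a->2: ok.
aab: 2b undefined. 2b->0: no, aaabc/c meet in 1. 2b->1: no, caa/aabb meet in 2. 2b->2: no, caa/aabb meet in 2. 2b->3: ok.
aac: 2c undefined. 2c->0: no, aaaac/b meet in 0. 2c->1: no, aaaac/c meet in 1. 2c->2: ok.
acc: 3c undefined. 3c->0: no, aaabc/b meet in 0. 3c->1: no, caa/bccca meet in 2. 3c->2: no, caa/bccca meet in 2. 3c->3: ok.
cca: 3a undefined. 3a->0: ok.
ccb: 3b undefined. 3b->0: ok.
All examples now run through 4 states with every (state, symbol) defined. Accept strings end in {2,3}, Reject strings end in {0,1}; accept={2,3}.

states=4 start=0 accept={2,3} delta: 0a->1 0b->0 0c->1 1a->2 1b->2 1c->3 2a->2 2b->3 2c->2 3a->0 3b->0 3c->3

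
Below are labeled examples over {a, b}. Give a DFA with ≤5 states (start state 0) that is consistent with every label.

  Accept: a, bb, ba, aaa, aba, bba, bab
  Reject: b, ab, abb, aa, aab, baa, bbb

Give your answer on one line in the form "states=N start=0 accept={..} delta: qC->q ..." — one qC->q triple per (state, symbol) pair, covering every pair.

Fold the examples into a partial DFA from state 0: repeatedly fix the first undefined (state, symbol) met by the shortest-then-alphabetical prefix, trying targets in increasing order and rejecting any under which an Accept and a Reject string meet in one state with the same remainder; add a state when all current targets are rejected. Accepting states are where Accept strings end.
a: 0a undefined. 0a->0: no, a/aa meet in 0. Open state 1: 0a->1.
b: 0b undefined. 0b->0: no, bb/b meet in 0. 0b->1: no, a/b meet in 1. Open state 2: 0b->2.
aa: 1a undefined. 1a->0: ok.
ab: 1b undefined. 1b->0: ok.
ba: 2a undefined. 2a->0: no, a/baa meet in 1. 2a->1: no, bab/ab meet in 0. 2a->2: no, ba/b meet in 2. Open state 3: 2a->3.
bb: 2b undefined. 2b->0: no, bb/ab meet in 0. 2b->1: no, bba/ab meet in 0. 2b->2: no, bb/b meet in 2. 2b->3: no, bba/baa meet in 3 with "a" left. Open state 4: 2b->4.
baa: 3a undefined. 3a->0: ok.
bab: 3b undefined. 3b->0: no, bab/ab meet in 0. 3b->1: ok.
bba: 4a undefined. 4a->0: no, bba/ab meet in 0. 4a->1: ok.
bbb: 4b undefined. 4b->0: ok.
All examples now run through 5 states with every (state, symbol) defined. Accept strings end in {1,3,4}, Reject strings end in {0,2}; accept={1,3,4}.

states=5 start=0 accept={1,3,4} delta: 0a->1 0b->2 1a->0 1b->0 2a->3 2b->4 3a->0 3b->1 4a->1 4b->0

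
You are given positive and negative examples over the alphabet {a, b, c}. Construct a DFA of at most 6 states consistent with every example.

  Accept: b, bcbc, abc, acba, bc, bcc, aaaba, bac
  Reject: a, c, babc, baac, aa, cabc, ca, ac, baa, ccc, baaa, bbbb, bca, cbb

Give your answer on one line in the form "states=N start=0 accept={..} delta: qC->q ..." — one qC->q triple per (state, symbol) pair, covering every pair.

states=6 start=0 accept={1,3,4} delta: 0a->0 0b->1 0c->2 1a->3 1b->0 1c->4 2a->2 2b->5 2c->0 3a->0 3b->0 3c->1 4a->0 4b->1 4c->1 5a->1 5b->0 5c->0

Grow the machine one transition at a time. Run the examples from 0; the earliest place one falls off (shortest prefix, ties alphabetical) gets sent to the lowest-numbered state that keeps every Accept/Reject pair distinguishable — a pair clashes when both reach the same state with identical unread suffix — and to a fresh state only if none does.
a: 0a undefined. 0a->0: ok.
b: 0b undefined. 0b->0: no, b/a meet in 0. Open state 1: 0b->1.
c: 0c undefined. 0c->0: no, abc/cabc meet in 1 with "c" left. 0c->1: no, b/c meet in 1. Open state 2: 0c->2.
ba: 1a undefined. 1a->0: no, abc/babc meet in 1 with "c" left. 1a->1: no, b/baa meet in 1. 1a->2: no, aaaba/c meet in 2. Open state 3: 1a->3.
bb: 1b undefined. 1b->0: ok.
bc: 1c undefined. 1c->0: no, bcbc/a meet in 0. 1c->1: no, bcbc/c meet in 2. 1c->2: no, abc/c meet in 2. 1c->3: no, bcbc/babc meet in 3 with "bc" left. Open state 4: 1c->4.
ca: 2a undefined. 2a->0: no, abc/cabc meet in 4. 2a->1: no, b/ca meet in 1. 2a->2: ok.
cb: 2b undefined. 2b->0: no, b/cbb meet in 1. 2b->1: no, abc/cabc meet in 4. 2b->2: no, acba/c meet in 2. 2b->3: no, acba/baa meet in 3 with "a" left. 2b->4: no, acba/bca meet in 4 with "a" left. Open state 5: 2b->5.
cc: 2c undefined. 2c->0: ok.
baa: 3a undefined. 3a->0: ok.
bab: 3b undefined. 3b->0: ok.
bac: 3c undefined. 3c->0: no, bac/a meet in 0. 3c->1: ok.
bca: 4a undefined. 4a->0: ok.
bcb: 4b undefined. 4b->0: no, bcbc/c meet in 2. 4b->1: ok.
bcc: 4c undefined. 4c->0: no, bcc/a meet in 0. 4c->1: ok.
cbb: 5b undefined. 5b->0: ok.
acba: 5a undefined. 5a->0: no, acba/a meet in 0. 5a->1: ok.
cabc: 5c undefined. 5c->0: ok.
All examples now run through 6 states with every (state, symbol) defined. Accept strings end in {1,3,4}, Reject strings end in {0,2}; accept={1,3,4}.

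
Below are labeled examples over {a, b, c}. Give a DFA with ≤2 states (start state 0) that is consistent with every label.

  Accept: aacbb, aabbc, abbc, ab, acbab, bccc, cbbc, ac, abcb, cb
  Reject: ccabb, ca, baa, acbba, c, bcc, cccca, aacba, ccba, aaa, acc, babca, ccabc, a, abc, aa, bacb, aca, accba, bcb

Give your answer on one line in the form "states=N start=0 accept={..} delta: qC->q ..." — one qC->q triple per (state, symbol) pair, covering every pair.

states=2 start=0 accept={0} delta: 0a->1 0b->1 0c->1 1a->1 1b->0 1c->0

State merging on the prefix tree: take the shortest (then alphabetical) example prefix whose next move is undefined and point that move at state 0, else 1, else 2, ...; a target is out if some Accept/Reject pair would then sit in one state with the same input left (inseparable). If every existing state is out, open a new one.
a: 0a undefined. 0a->0: no, ac/c meet in 0 with "c" left. Open state 1: 0a->1.
b: 0b undefined. 0b->0: no, cb/bcb meet in 0 with "cb" left. 0b->1: ok.
c: 0c undefined. 0c->0: no, cbbc/ccabc meet in 1 with "bc" left. 0c->1: ok.
aa: 1a undefined. 1a->0: no, aabbc/abc meet in 1 with "bc" left. 1a->1: ok.
ab: 1b undefined. 1b->0: ok.
ac: 1c undefined. 1c->0: ok.
All examples now run through 2 states with every (state, symbol) defined. Accept strings end in {0}, Reject strings end in {1}; accept={0}.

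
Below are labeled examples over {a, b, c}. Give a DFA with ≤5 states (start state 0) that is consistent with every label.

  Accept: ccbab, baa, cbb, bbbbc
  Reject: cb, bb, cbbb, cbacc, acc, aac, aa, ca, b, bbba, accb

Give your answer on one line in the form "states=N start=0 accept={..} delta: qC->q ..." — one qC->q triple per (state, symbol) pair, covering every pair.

Fold the examples into a partial DFA from state 0: repeatedly fix the first undefined (state, symbol) met by the shortest-then-alphabetical prefix, trying targets in increasing order and rejecting any under which an Accept and a Reject string meet in one state with the same remainder; add a state when all current targets are rejected. Accepting states are where Accept strings end.
a: 0a undefined. 0a->0: ok.
b: 0b undefined. 0b->0: no, baa/bb meet in 0. Open state 1: 0b->1.
c: 0c undefined. 0c->0: no, cbb/bb meet in 1 with "b" left. 0c->1: ok.
ba: 1a undefined. 1a->0: no, baa/aa meet in 0. 1a->1: no, baa/aac meet in 1. Open state 2: 1a->2.
bb: 1b undefined. 1b->0: no, cbb/aac meet in 1. 1b->1: no, cbb/cb meet in 1. 1b->2: ok.
cc: 1c undefined. 1c->0: ok.
baa: 2a undefined. 2a->0: no, baa/cbacc meet in 0. 2a->1: no, baa/cbacc meet in 1. 2a->2: no, baa/cb meet in 2. Open state 3: 2a->3.
bbb: 2b undefined. 2b->0: no, ccbab/acc meet in 0. 2b->1: no, ccbab/aac meet in 1. 2b->2: no, ccbab/cb meet in 2. 2b->3: ok.
bbba: 3a undefined. 3a->0: ok.
bbbb: 3b undefined. 3b->0: no, bbbbc/aac meet in 1. 3b->1: no, bbbbc/acc meet in 0. 3b->2: ok.
cbac: 3c undefined. 3c->0: ok.
bbbbc: 2c undefined. 2c->0: no, bbbbc/acc meet in 0. 2c->1: no, bbbbc/cbacc meet in 1. 2c->2: no, bbbbc/cb meet in 2. 2c->3: ok.
All examples now run through 4 states with every (state, symbol) defined. Accept strings end in {3}, Reject strings end in {0,1,2}; accept={3}.

states=4 start=0 accept={3} delta: 0a->0 0b->1 0c->1 1a->2 1b->2 1c->0 2a->3 2b->3 2c->3 3a->0 3b->2 3c->0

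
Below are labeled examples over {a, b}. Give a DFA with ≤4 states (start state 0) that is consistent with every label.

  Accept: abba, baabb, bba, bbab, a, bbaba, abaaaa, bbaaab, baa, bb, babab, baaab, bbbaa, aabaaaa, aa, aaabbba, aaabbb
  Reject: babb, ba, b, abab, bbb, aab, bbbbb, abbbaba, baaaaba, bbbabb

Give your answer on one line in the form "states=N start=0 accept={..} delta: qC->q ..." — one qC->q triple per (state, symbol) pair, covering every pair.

State merging on the prefix tree: take the shortest (then alphabetical) example prefix whose next move is undefined and point that move at state 0, else 1, else 2, ...; a target is out if some Accept/Reject pair would then sit in one state with the same input left (inseparable). If every existing state is out, open a new one.
a: 0a undefined. 0a->0: no, aaabbb/bbb meet in 0 with "bbb" left. Open state 1: 0a->1.
b: 0b undefined. 0b->0: no, bba/ba meet in 1. 0b->1: no, bbab/abab meet in 1 with "bab" left. Open state 2: 0b->2.
aa: 1a undefined. 1a->0: ok.
ab: 1b undefined. 1b->0: no, abba/ba meet in 2 with "a" left. 1b->1: ok.
ba: 2a undefined. 2a->0: no, abba/ba meet in 0. 2a->1: no, a/babb meet in 1. 2a->2: no, baabb/babb meet in 2 with "bb" left. Open state 3: 2a->3.
bb: 2b undefined. 2b->0: ok.
baa: 3a undefined. 3a->0: ok.
bab: 3b undefined. 3b->0: ok.
All examples now run through 4 states with every (state, symbol) defined. Accept strings end in {0,1}, Reject strings end in {2,3}; accept={0,1}.

states=4 start=0 accept={0,1} delta: 0a->1 0b->2 1a->0 1b->1 2a->3 2b->0 3a->0 3b->0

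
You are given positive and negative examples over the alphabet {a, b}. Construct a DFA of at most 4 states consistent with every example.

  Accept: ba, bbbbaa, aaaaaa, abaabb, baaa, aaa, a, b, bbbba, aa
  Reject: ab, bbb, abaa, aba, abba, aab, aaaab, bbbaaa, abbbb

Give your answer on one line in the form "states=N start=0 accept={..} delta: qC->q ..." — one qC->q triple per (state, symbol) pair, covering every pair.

states=4 start=0 accept={1} delta: 0a->1 0b->1 1a->1 1b->2 2a->2 2b->3 3a->2 3b->1

Grow the machine one transition at a time. Run the examples from 0; the earliest place one falls off (shortest prefix, ties alphabetical) gets sent to the lowest-numbered state that keeps every Accept/Reject pair distinguishable — a pair clashes when both reach the same state with identical unread suffix — and to a fresh state only if none does.
a: 0a undefined. 0a->0: no, ba/aba meet in 0 with "ba" left. Open state 1: 0a->1.
b: 0b undefined. 0b->0: no, baaa/bbbaaa meet in 1 with "aa" left. 0b->1: ok.
aa: 1a undefined. 1a->0: no, aaa/aab meet in 1. 1a->1: ok.
ab: 1b undefined. 1b->0: no, ba/bbb meet in 1. 1b->1: no, ba/ab meet in 1. Open state 2: 1b->2.
aba: 2a undefined. 2a->0: no, ba/abaa meet in 1. 2a->1: no, ba/abaa meet in 1. 2a->2: ok.
abb: 2b undefined. 2b->0: no, ba/abba meet in 1. 2b->1: no, ba/bbb meet in 1. 2b->2: no, bbbbaa/ab meet in 2. Open state 3: 2b->3.
abba: 3a undefined. 3a->0: no, ba/bbbaaa meet in 1. 3a->1: no, ba/abba meet in 1. 3a->2: ok.
abbb: 3b undefined. 3b->0: no, ba/abbbb meet in 1. 3b->1: ok.
All examples now run through 4 states with every (state, symbol) defined. Accept strings end in {1}, Reject strings end in {2,3}; accept={1}.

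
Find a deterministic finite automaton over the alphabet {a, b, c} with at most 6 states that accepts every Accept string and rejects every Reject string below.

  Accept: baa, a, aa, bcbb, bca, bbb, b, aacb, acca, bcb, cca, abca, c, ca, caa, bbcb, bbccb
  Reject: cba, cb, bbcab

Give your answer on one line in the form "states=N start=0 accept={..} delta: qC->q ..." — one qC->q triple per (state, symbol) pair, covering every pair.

State merging on the prefix tree: take the shortest (then alphabetical) example prefix whose next move is undefined and point that move at state 0, else 1, else 2, ...; a target is out if some Accept/Reject pair would then sit in one state with the same input left (inseparable). If every existing state is out, open a new one.
a: 0a undefined. 0a->0: no, aacb/cb meet in 0 with "cb" left. Open state 1: 0a->1.
b: 0b undefined. 0b->0: no, bcb/cb meet in 0 with "cb" left. 0b->1: ok.
c: 0c undefined. 0c->0: no, a/cb meet in 1. 0c->1: ok.
aa: 1a undefined. 1a->0: no, aacb/cb meet in 1 with "b" left. 1a->1: ok.
ab: 1b undefined. 1b->0: no, baa/cba meet in 1. 1b->1: no, baa/cba meet in 1. Open state 2: 1b->2.
ac: 1c undefined. 1c->0: no, bcbb/cb meet in 2. 1c->1: no, aacb/cb meet in 2. 1c->2: no, bca/cba meet in 2 with "a" left. Open state 3: 1c->3.
abc: 2c undefined. 2c->0: no, bbccb/cb meet in 2. 2c->1: no, bbcb/cb meet in 2. 2c->2: no, abca/cba meet in 2 with "a" left. 2c->3: ok.
acc: 3c undefined. 3c->0: ok.
bbb: 2b undefined. 2b->0: ok.
bca: 3a undefined. 3a->0: no, baa/bbcab meet in 1. 3a->1: ok.
bcb: 3b undefined. 3b->0: ok.
cba: 2a undefined. 2a->0: no, bbb/cba meet in 0. 2a->1: no, baa/cba meet in 1. 2a->2: ok.
All examples now run through 4 states with every (state, symbol) defined. Accept strings end in {0,1}, Reject strings end in {2}; accept={0,1}.

states=4 start=0 accept={0,1} delta: 0a->1 0b->1 0c->1 1a->1 1b->2 1c->3 2a->2 2b->0 2c->3 3a->1 3b->0 3c->0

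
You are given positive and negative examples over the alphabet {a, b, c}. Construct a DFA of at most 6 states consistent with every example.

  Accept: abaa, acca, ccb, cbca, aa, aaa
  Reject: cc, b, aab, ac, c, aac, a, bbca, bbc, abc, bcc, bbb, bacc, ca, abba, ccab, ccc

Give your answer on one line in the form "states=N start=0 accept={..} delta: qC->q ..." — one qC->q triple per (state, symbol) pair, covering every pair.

Fold the examples into a partial DFA from state 0: repeatedly fix the first undefined (state, symbol) met by the shortest-then-alphabetical prefix, trying targets in increasing order and rejecting any under which an Accept and a Reject string meet in one state with the same remainder; add a state when all current targets are rejected. Accepting states are where Accept strings end.
a: 0a undefined. 0a->0: no, aa/a meet in 0. Open state 1: 0a->1.
b: 0b undefined. 0b->0: ok.
c: 0c undefined. 0c->0: no, ccb/cc meet in 0. 0c->1: no, aa/bbca meet in 1 with "a" left. Open state 2: 0c->2.
aa: 1a undefined. 1a->0: no, aa/b meet in 0. 1a->1: no, aa/a meet in 1. 1a->2: no, aa/c meet in 2. Open state 3: 1a->3.
ab: 1b undefined. 1b->0: ok.
ac: 1c undefined. 1c->0: no, acca/bbca meet in 2 with "a" left. 1c->1: ok.
ca: 2a undefined. 2a->0: ok.
cb: 2b undefined. 2b->0: no, cbca/b meet in 0. 2b->1: ok.
cc: 2c undefined. 2c->0: no, ccb/cc meet in 0. 2c->1: no, ccb/b meet in 0. 2c->2: no, ccb/ac meet in 1. 2c->3: no, abaa/cc meet in 3. Open state 4: 2c->4.
aaa: 3a undefined. 3a->0: no, aaa/b meet in 0. 3a->1: no, aaa/ac meet in 1. 3a->2: no, aaa/c meet in 2. 3a->3: ok.
aab: 3b undefined. 3b->0: ok.
aac: 3c undefined. 3c->0: ok.
cca: 4a undefined. 4a->0: ok.
ccb: 4b undefined. 4b->0: no, ccb/b meet in 0. 4b->1: no, ccb/ac meet in 1. 4b->2: no, ccb/c meet in 2. 4b->3: ok.
ccc: 4c undefined. 4c->0: ok.
All examples now run through 5 states with every (state, symbol) defined. Accept strings end in {3}, Reject strings end in {0,1,2,4}; accept={3}.

states=5 start=0 accept={3} delta: 0a->1 0b->0 0c->2 1a->3 1b->0 1c->1 2a->0 2b->1 2c->4 3a->3 3b->0 3c->0 4a->0 4b->3 4c->0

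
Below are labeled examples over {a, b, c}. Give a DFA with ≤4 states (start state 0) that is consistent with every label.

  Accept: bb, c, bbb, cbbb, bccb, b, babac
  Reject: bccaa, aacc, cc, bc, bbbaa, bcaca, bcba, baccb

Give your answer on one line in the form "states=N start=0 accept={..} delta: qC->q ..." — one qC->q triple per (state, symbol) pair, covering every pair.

states=3 start=0 accept={1} delta: 0a->0 0b->1 0c->1 1a->0 1b->1 1c->2 2a->0 2b->0 2c->0

Fold the examples into a partial DFA from state 0: repeatedly fix the first undefined (state, symbol) met by the shortest-then-alphabetical prefix, trying targets in increasing order and rejecting any under which an Accept and a Reject string meet in one state with the same remainder; add a state when all current targets are rejected. Accepting states are where Accept strings end.
a: 0a undefined. 0a->0: ok.
b: 0b undefined. 0b->0: no, bb/bbbaa meet in 0. Open state 1: 0b->1.
c: 0c undefined. 0c->0: no, c/aacc meet in 0. 0c->1: ok.
ba: 1a undefined. 1a->0: ok.
bb: 1b undefined. 1b->0: no, bb/bbbaa meet in 0. 1b->1: ok.
bc: 1c undefined. 1c->0: no, bb/baccb meet in 1. 1c->1: no, bb/aacc meet in 1. Open state 2: 1c->2.
bca: 2a undefined. 2a->0: ok.
bcb: 2b undefined. 2b->0: ok.
bcc: 2c undefined. 2c->0: ok.
All examples now run through 3 states with every (state, symbol) defined. Accept strings end in {1}, Reject strings end in {0,2}; accept={1}.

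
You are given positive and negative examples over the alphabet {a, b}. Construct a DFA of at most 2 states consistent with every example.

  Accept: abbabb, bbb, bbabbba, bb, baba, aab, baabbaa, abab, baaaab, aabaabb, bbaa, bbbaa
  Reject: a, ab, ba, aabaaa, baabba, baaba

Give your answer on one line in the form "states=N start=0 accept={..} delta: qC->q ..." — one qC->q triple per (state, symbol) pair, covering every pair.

states=2 start=0 accept={0} delta: 0a->1 0b->0 1a->0 1b->1

Fold the examples into a partial DFA from state 0: repeatedly fix the first undefined (state, symbol) met by the shortest-then-alphabetical prefix, trying targets in increasing order and rejecting any under which an Accept and a Reject string meet in one state with the same remainder; add a state when all current targets are rejected. Accepting states are where Accept strings end.
a: 0a undefined. 0a->0: no, aab/ab meet in 0 with "b" left. Open state 1: 0a->1.
b: 0b undefined. 0b->0: ok.
aa: 1a undefined. 1a->0: ok.
ab: 1b undefined. 1b->0: no, abbabb/ab meet in 0. 1b->1: ok.
All examples now run through 2 states with every (state, symbol) defined. Accept strings end in {0}, Reject strings end in {1}; accept={0}.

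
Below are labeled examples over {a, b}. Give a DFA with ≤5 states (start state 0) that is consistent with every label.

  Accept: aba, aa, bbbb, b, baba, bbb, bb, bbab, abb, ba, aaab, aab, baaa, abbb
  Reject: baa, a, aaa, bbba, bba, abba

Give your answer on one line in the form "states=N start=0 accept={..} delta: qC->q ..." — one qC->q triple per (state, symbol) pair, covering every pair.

states=4 start=0 accept={0,2,3} delta: 0a->1 0b->2 1a->0 1b->2 2a->0 2b->3 3a->1 3b->0

Fold the examples into a partial DFA from state 0: repeatedly fix the first undefined (state, symbol) met by the shortest-then-alphabetical prefix, trying targets in increasing order and rejecting any under which an Accept and a Reject string meet in one state with the same remainder; add a state when all current targets are rejected. Accepting states are where Accept strings end.
a: 0a undefined. 0a->0: no, aa/a meet in 0. Open state 1: 0a->1.
b: 0b undefined. 0b->0: no, aa/baa meet in 1 with "a" left. 0b->1: no, aba/bba meet in 1 with "ba" left. Open state 2: 0b->2.
aa: 1a undefined. 1a->0: ok.
ab: 1b undefined. 1b->0: no, aba/a meet in 1. 1b->1: no, aba/abba meet in 0. 1b->2: ok.
ba: 2a undefined. 2a->0: ok.
bb: 2b undefined. 2b->0: no, aba/bbba meet in 0. 2b->1: no, aba/bbba meet in 0. 2b->2: no, aba/bbba meet in 0. Open state 3: 2b->3.
bba: 3a undefined. 3a->0: no, aba/bba meet in 0. 3a->1: ok.
bbb: 3b undefined. 3b->0: ok.
All examples now run through 4 states with every (state, symbol) defined. Accept strings end in {0,2,3}, Reject strings end in {1}; accept={0,2,3}.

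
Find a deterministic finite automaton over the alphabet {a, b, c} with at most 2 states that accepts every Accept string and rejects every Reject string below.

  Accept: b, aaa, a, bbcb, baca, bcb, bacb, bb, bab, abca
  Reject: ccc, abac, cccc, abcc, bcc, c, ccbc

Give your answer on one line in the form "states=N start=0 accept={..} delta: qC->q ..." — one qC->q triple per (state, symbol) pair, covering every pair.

Grow the machine one transition at a time. Run the examples from 0; the earliest place one falls off (shortest prefix, ties alphabetical) gets sent to the lowest-numbered state that keeps every Accept/Reject pair distinguishable — a pair clashes when both reach the same state with identical unread suffix — and to a fresh state only if none does.
a: 0a undefined. 0a->0: ok.
b: 0b undefined. 0b->0: ok.
c: 0c undefined. 0c->0: no, b/ccc meet in 0. Open state 1: 0c->1.
cc: 1c undefined. 1c->0: no, b/cccc meet in 0. 1c->1: ok.
bcb: 1b undefined. 1b->0: ok.
abca: 1a undefined. 1a->0: ok.
All examples now run through 2 states with every (state, symbol) defined. Accept strings end in {0}, Reject strings end in {1}; accept={0}.

states=2 start=0 accept={0} delta: 0a->0 0b->0 0c->1 1a->0 1b->0 1c->1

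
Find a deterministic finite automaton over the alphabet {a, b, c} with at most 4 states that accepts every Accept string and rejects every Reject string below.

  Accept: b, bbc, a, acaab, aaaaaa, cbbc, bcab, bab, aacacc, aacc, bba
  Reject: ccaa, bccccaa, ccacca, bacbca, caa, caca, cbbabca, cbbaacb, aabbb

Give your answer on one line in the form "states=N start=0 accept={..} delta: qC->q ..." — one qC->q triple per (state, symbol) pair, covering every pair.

states=4 start=0 accept={0,1} delta: 0a->0 0b->1 0c->1 1a->2 1b->3 1c->1 2a->2 2b->0 2c->1 3a->0 3b->2 3c->1

State merging on the prefix tree: take the shortest (then alphabetical) example prefix whose next move is undefined and point that move at state 0, else 1, else 2, ...; a target is out if some Accept/Reject pair would then sit in one state with the same input left (inseparable). If every existing state is out, open a new one.
a: 0a undefined. 0a->0: ok.
b: 0b undefined. 0b->0: no, b/aabbb meet in 0. Open state 1: 0b->1.
c: 0c undefined. 0c->0: no, a/ccaa meet in 0. 0c->1: ok.
ba: 1a undefined. 1a->0: no, a/caa meet in 0. 1a->1: no, b/caa meet in 1. Open state 2: 1a->2.
bb: 1b undefined. 1b->0: no, b/aabbb meet in 1. 1b->1: no, b/aabbb meet in 1. 1b->2: no, bab/aabbb meet in 2 with "b" left. Open state 3: 1b->3.
bc: 1c undefined. 1c->0: no, a/ccaa meet in 0. 1c->1: ok.
bab: 2b undefined. 2b->0: ok.
bac: 2c undefined. 2c->0: no, a/caca meet in 0. 2c->1: ok.
bba: 3a undefined. 3a->0: ok.
bbc: 3c undefined. 3c->0: no, bbc/bacbca meet in 0. 3c->1: ok.
caa: 2a undefined. 2a->0: no, a/ccaa meet in 0. 2a->1: no, b/ccaa meet in 1. 2a->2: ok.
cbb: 3b undefined. 3b->0: no, a/aabbb meet in 0. 3b->1: no, b/aabbb meet in 1. 3b->2: ok.
All examples now run through 4 states with every (state, symbol) defined. Accept strings end in {0,1}, Reject strings end in {2,3}; accept={0,1}.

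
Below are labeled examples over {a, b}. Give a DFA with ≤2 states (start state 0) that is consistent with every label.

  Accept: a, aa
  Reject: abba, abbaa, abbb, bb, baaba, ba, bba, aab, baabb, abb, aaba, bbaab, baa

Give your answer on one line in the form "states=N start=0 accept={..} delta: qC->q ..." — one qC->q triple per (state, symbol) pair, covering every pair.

states=2 start=0 accept={0} delta: 0a->0 0b->1 1a->1 1b->1

Grow the machine one transition at a time. Run the examples from 0; the earliest place one falls off (shortest prefix, ties alphabetical) gets sent to the lowest-numbered state that keeps every Accept/Reject pair distinguishable — a pair clashes when both reach the same state with identical unread suffix — and to a fresh state only if none does.
a: 0a undefined. 0a->0: ok.
b: 0b undefined. 0b->0: no, a/abba meet in 0. Open state 1: 0b->1.
ba: 1a undefined. 1a->0: no, a/baaba meet in 0. 1a->1: ok.
bb: 1b undefined. 1b->0: no, a/abba meet in 0. 1b->1: ok.
All examples now run through 2 states with every (state, symbol) defined. Accept strings end in {0}, Reject strings end in {1}; accept={0}.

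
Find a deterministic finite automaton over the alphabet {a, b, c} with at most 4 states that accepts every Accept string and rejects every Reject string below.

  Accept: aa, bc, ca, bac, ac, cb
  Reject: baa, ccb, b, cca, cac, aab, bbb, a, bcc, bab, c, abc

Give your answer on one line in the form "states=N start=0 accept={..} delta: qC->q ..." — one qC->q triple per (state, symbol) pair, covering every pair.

Grow the machine one transition at a time. Run the examples from 0; the earliest place one falls off (shortest prefix, ties alphabetical) gets sent to the lowest-numbered state that keeps every Accept/Reject pair distinguishable — a pair clashes when both reach the same state with identical unread suffix — and to a fresh state only if none does.
a: 0a undefined. 0a->0: no, aa/a meet in 0. Open state 1: 0a->1.
b: 0b undefined. 0b->0: no, aa/baa meet in 1 with "a" left. 0b->1: ok.
c: 0c undefined. 0c->0: no, bc/cac meet in 1 with "c" left. 0c->1: no, bac/cac meet in 1 with "ac" left. Open state 2: 0c->2.
aa: 1a undefined. 1a->0: no, bac/c meet in 2. 1a->1: no, aa/baa meet in 1. 1a->2: no, aa/c meet in 2. Open state 3: 1a->3.
ab: 1b undefined. 1b->0: ok.
ac: 1c undefined. 1c->0: ok.
ca: 2a undefined. 2a->0: ok.
cb: 2b undefined. 2b->0: ok.
cc: 2c undefined. 2c->0: ok.
aab: 3b undefined. 3b->0: no, bc/aab meet in 0. 3b->1: ok.
baa: 3a undefined. 3a->0: no, bc/baa meet in 0. 3a->1: ok.
bac: 3c undefined. 3c->0: ok.
All examples now run through 4 states with every (state, symbol) defined. Accept strings end in {0,3}, Reject strings end in {1,2}; accept={0,3}.

states=4 start=0 accept={0,3} delta: 0a->1 0b->1 0c->2 1a->3 1b->0 1c->0 2a->0 2b->0 2c->0 3a->1 3b->1 3c->0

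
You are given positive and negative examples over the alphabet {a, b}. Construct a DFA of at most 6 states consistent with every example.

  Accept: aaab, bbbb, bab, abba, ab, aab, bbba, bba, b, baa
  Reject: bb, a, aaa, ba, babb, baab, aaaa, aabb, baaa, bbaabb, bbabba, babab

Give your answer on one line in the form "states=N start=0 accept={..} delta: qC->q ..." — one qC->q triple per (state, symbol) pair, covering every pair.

Grow the machine one transition at a time. Run the examples from 0; the earliest place one falls off (shortest prefix, ties alphabetical) gets sent to the lowest-numbered state that keeps every Accept/Reject pair distinguishable — a pair clashes when both reach the same state with identical unread suffix — and to a fresh state only if none does.
a: 0a undefined. 0a->0: ok.
b: 0b undefined. 0b->0: no, aaab/bb meet in 0. Open state 1: 0b->1.
ba: 1a undefined. 1a->0: no, aaab/baab meet in 1. 1a->1: no, aaab/ba meet in 1. Open state 2: 1a->2.
bb: 1b undefined. 1b->0: no, bbbb/bb meet in 0. 1b->1: no, aaab/bb meet in 1. 1b->2: no, bbbb/babb meet in 2 with "bb" left. Open state 3: 1b->3.
baa: 2a undefined. 2a->0: no, aaab/baab meet in 1. 2a->1: ok.
bab: 2b undefined. 2b->0: no, aaab/babb meet in 1. 2b->1: no, aaab/babab meet in 1. 2b->2: no, bab/ba meet in 2. 2b->3: no, bab/bb meet in 3. Open state 4: 2b->4.
bba: 3a undefined. 3a->0: no, abba/a meet in 0. 3a->1: no, bbba/bbabba meet in 3 with "ba" left. 3a->2: no, abba/ba meet in 2. 3a->3: no, bbbb/bbaabb meet in 3 with "bb" left. 3a->4: ok.
bbb: 3b undefined. 3b->0: no, bbba/a meet in 0. 3b->1: no, bbbb/bb meet in 3. 3b->2: ok.
baba: 4a undefined. 4a->0: no, aaab/babab meet in 1. 4a->1: ok.
babb: 4b undefined. 4b->0: ok.
All examples now run through 5 states with every (state, symbol) defined. Accept strings end in {1,4}, Reject strings end in {0,2,3}; accept={1,4}.

states=5 start=0 accept={1,4} delta: 0a->0 0b->1 1a->2 1b->3 2a->1 2b->4 3a->4 3b->2 4a->1 4b->0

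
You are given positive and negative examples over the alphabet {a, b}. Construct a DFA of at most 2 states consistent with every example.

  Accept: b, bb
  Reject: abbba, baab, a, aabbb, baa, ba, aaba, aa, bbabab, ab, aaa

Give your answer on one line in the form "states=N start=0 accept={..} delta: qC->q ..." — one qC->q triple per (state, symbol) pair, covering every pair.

states=2 start=0 accept={0} delta: 0a->1 0b->0 1a->1 1b->1

State merging on the prefix tree: take the shortest (then alphabetical) example prefix whose next move is undefined and point that move at state 0, else 1, else 2, ...; a target is out if some Accept/Reject pair would then sit in one state with the same input left (inseparable). If every existing state is out, open a new one.
a: 0a undefined. 0a->0: no, b/ab meet in 0 with "b" left. Open state 1: 0a->1.
b: 0b undefined. 0b->0: ok.
aa: 1a undefined. 1a->0: no, b/baab meet in 0. 1a->1: ok.
ab: 1b undefined. 1b->0: no, b/baab meet in 0. 1b->1: ok.
All examples now run through 2 states with every (state, symbol) defined. Accept strings end in {0}, Reject strings end in {1}; accept={0}.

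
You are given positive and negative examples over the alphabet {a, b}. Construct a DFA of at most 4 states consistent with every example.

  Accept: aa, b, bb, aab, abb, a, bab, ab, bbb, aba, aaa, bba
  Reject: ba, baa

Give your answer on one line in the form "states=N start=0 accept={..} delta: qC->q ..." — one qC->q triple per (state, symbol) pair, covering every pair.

states=4 start=0 accept={0,1,2} delta: 0a->1 0b->2 1a->0 1b->0 2a->3 2b->0 3a->3 3b->0

Fold the examples into a partial DFA from state 0: repeatedly fix the first undefined (state, symbol) met by the shortest-then-alphabetical prefix, trying targets in increasing order and rejecting any under which an Accept and a Reject string meet in one state with the same remainder; add a state when all current targets are rejected. Accepting states are where Accept strings end.
a: 0a undefined. 0a->0: no, aba/ba meet in 0 with "ba" left. Open state 1: 0a->1.
b: 0b undefined. 0b->0: no, aa/baa meet in 1 with "a" left. 0b->1: no, aa/ba meet in 1 with "a" left. Open state 2: 0b->2.
aa: 1a undefined. 1a->0: ok.
ab: 1b undefined. 1b->0: ok.
ba: 2a undefined. 2a->0: no, aa/ba meet in 0. 2a->1: no, aa/baa meet in 0. 2a->2: no, b/ba meet in 2. Open state 3: 2a->3.
bb: 2b undefined. 2b->0: ok.
baa: 3a undefined. 3a->0: no, aa/baa meet in 0. 3a->1: no, a/baa meet in 1. 3a->2: no, b/baa meet in 2. 3a->3: ok.
bab: 3b undefined. 3b->0: ok.
All examples now run through 4 states with every (state, symbol) defined. Accept strings end in {0,1,2}, Reject strings end in {3}; accept={0,1,2}.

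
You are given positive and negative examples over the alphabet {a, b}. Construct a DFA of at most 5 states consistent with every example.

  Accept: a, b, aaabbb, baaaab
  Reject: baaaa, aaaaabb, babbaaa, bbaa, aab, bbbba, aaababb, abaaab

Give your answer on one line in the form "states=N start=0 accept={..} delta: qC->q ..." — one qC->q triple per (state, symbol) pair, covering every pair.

states=5 start=0 accept={1,4} delta: 0a->1 0b->1 1a->2 1b->1 2a->3 2b->0 3a->2 3b->4 4a->3 4b->0

Grow the machine one transition at a time. Run the examples from 0; the earliest place one falls off (shortest prefix, ties alphabetical) gets sent to the lowest-numbered state that keeps every Accept/Reject pair distinguishable — a pair clashes when both reach the same state with identical unread suffix — and to a fresh state only if none does.
a: 0a undefined. 0a->0: no, b/aab meet in 0 with "b" left. Open state 1: 0a->1.
b: 0b undefined. 0b->0: no, a/bbbba meet in 1. 0b->1: ok.
aa: 1a undefined. 1a->0: no, a/baaaa meet in 1. 1a->1: no, a/baaaa meet in 1. Open state 2: 1a->2.
ab: 1b undefined. 1b->0: no, a/bbbba meet in 1. 1b->1: ok.
aaa: 2a undefined. 2a->0: no, a/abaaab meet in 1. 2a->1: no, a/baaaa meet in 1. 2a->2: no, baaaab/aab meet in 2 with "b" left. Open state 3: 2a->3.
aab: 2b undefined. 2b->0: ok.
aaaa: 3a undefined. 3a->0: no, a/baaaa meet in 1. 3a->1: no, a/aaaaabb meet in 1. 3a->2: ok.
aaab: 3b undefined. 3b->0: no, a/aaaaabb meet in 1. 3b->1: no, a/aaaaabb meet in 1. 3b->2: no, baaaab/babbaaa meet in 2. 3b->3: no, a/aaababb meet in 1. Open state 4: 3b->4.
aaaba: 4a undefined. 4a->0: no, a/aaababb meet in 1. 4a->1: no, a/aaababb meet in 1. 4a->2: no, a/aaababb meet in 1. 4a->3: ok.
aaabb: 4b undefined. 4b->0: ok.
All examples now run through 5 states with every (state, symbol) defined. Accept strings end in {1,4}, Reject strings end in {0,2,3}; accept={1,4}.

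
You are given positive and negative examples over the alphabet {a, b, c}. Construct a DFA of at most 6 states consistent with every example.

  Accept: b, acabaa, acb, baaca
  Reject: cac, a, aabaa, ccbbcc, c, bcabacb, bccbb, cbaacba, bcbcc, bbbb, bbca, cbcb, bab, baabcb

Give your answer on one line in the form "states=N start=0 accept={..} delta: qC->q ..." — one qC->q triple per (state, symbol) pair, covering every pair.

Fold the examples into a partial DFA from state 0: repeatedly fix the first undefined (state, symbol) met by the shortest-then-alphabetical prefix, trying targets in increasing order and rejecting any under which an Accept and a Reject string meet in one state with the same remainder; add a state when all current targets are rejected. Accepting states are where Accept strings end.
a: 0a undefined. 0a->0: ok.
b: 0b undefined. 0b->0: no, b/a meet in 0. Open state 1: 0b->1.
c: 0c undefined. 0c->0: no, acabaa/aabaa meet in 1 with "aa" left. 0c->1: no, b/c meet in 1. Open state 2: 0c->2.
ba: 1a undefined. 1a->0: no, b/bab meet in 1. 1a->1: no, b/aabaa meet in 1. 1a->2: no, acb/bab meet in 2 with "b" left. Open state 3: 1a->3.
bb: 1b undefined. 1b->0: ok.
bc: 1c undefined. 1c->0: ok.
ca: 2a undefined. 2a->0: no, acabaa/aabaa meet in 3 with "a" left. 2a->1: no, b/bbca meet in 1. 2a->2: ok.
cb: 2b undefined. 2b->0: no, b/bccbb meet in 1. 2b->1: no, b/cbcb meet in 1. 2b->2: no, acabaa/c meet in 2. 2b->3: ok.
cc: 2c undefined. 2c->0: ok.
baa: 3a undefined. 3a->0: no, b/baabcb meet in 1. 3a->1: no, b/aabaa meet in 1. 3a->2: no, acabaa/aabaa meet in 2. 3a->3: no, acabaa/aabaa meet in 3. Open state 4: 3a->4.
bab: 3b undefined. 3b->0: ok.
cbc: 3c undefined. 3c->0: no, b/bcabacb meet in 1. 3c->1: ok.
baab: 4b undefined. 4b->0: no, acb/baabcb meet in 3. 4b->1: no, b/baabcb meet in 1. 4b->2: no, b/baabcb meet in 1. 4b->3: ok.
baac: 4c undefined. 4c->0: no, baaca/cac meet in 0. 4c->1: ok.
cbaa: 4a undefined. 4a->0: no, acabaa/cac meet in 0. 4a->1: no, acb/cbaacba meet in 3. 4a->2: no, acabaa/c meet in 2. 4a->3: ok.
All examples now run through 5 states with every (state, symbol) defined. Accept strings end in {1,3}, Reject strings end in {0,2,4}; accept={1,3}.

states=5 start=0 accept={1,3} delta: 0a->0 0b->1 0c->2 1a->3 1b->0 1c->0 2a->2 2b->3 2c->0 3a->4 3b->0 3c->1 4a->3 4b->3 4c->1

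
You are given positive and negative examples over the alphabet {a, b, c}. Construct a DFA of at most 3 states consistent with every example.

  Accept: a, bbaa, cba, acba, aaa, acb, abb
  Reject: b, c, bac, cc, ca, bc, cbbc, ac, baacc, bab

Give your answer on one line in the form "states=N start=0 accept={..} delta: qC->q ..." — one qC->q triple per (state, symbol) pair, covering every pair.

states=3 start=0 accept={0} delta: 0a->0 0b->1 0c->1 1a->2 1b->0 1c->1 2a->0 2b->1 2c->1

State merging on the prefix tree: take the shortest (then alphabetical) example prefix whose next move is undefined and point that move at state 0, else 1, else 2, ...; a target is out if some Accept/Reject pair would then sit in one state with the same input left (inseparable). If every existing state is out, open a new one.
a: 0a undefined. 0a->0: ok.
b: 0b undefined. 0b->0: no, a/b meet in 0. Open state 1: 0b->1.
c: 0c undefined. 0c->0: no, a/c meet in 0. 0c->1: ok.
ba: 1a undefined. 1a->0: no, a/ca meet in 0. 1a->1: no, acb/bab meet in 1 with "b" left. Open state 2: 1a->2.
bb: 1b undefined. 1b->0: ok.
bc: 1c undefined. 1c->0: no, a/cc meet in 0. 1c->1: ok.
baa: 2a undefined. 2a->0: ok.
bab: 2b undefined. 2b->0: no, a/bab meet in 0. 2b->1: ok.
bac: 2c undefined. 2c->0: no, a/bac meet in 0. 2c->1: ok.
All examples now run through 3 states with every (state, symbol) defined. Accept strings end in {0}, Reject strings end in {1,2}; accept={0}.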